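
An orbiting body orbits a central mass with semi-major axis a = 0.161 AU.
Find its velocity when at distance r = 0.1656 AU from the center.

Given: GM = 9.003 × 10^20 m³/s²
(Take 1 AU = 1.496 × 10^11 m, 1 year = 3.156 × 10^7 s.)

Convert to SI: a = 0.161 AU = 2.40856e+10 m; r = 0.1656 AU = 2.47738e+10 m.
Vis-viva: v = √(GM · (2/r − 1/a)).
2/r − 1/a = 2/2.47738e+10 − 1/2.40856e+10 = 3.9212e-11 m⁻¹.
v = √(9.003e+20 · 3.9212e-11) m/s ≈ 1.879e+05 m/s = 39.64 AU/year.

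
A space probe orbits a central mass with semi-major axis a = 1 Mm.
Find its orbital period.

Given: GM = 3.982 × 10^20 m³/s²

Convert to SI: a = 1 Mm = 1e+06 m.
Kepler's third law: T = 2π √(a³ / GM).
Substituting a = 1e+06 m and GM = 3.982e+20 m³/s²:
T = 2π √((1e+06)³ / 3.982e+20) s
T ≈ 0.3149 s = 0.3149 seconds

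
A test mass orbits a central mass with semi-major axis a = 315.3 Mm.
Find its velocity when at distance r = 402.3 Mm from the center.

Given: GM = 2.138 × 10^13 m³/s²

Convert to SI: a = 315.3 Mm = 3.153e+08 m; r = 402.3 Mm = 4.023e+08 m.
Vis-viva: v = √(GM · (2/r − 1/a)).
2/r − 1/a = 2/4.023e+08 − 1/3.153e+08 = 1.79983e-09 m⁻¹.
v = √(2.138e+13 · 1.79983e-09) m/s ≈ 196.2 m/s = 196.2 m/s.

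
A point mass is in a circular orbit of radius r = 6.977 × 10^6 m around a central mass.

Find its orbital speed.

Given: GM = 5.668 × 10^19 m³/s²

For a circular orbit, gravity supplies the centripetal force, so v = √(GM / r).
v = √(5.668e+19 / 6.977e+06) m/s ≈ 2.85e+06 m/s = 2850 km/s.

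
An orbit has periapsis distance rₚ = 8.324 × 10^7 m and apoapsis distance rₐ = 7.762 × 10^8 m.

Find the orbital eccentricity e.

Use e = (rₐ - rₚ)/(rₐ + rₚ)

e = (rₐ − rₚ) / (rₐ + rₚ).
e = (7.762e+08 − 8.324e+07) / (7.762e+08 + 8.324e+07) = 6.9296e+08 / 8.5944e+08 ≈ 0.8063.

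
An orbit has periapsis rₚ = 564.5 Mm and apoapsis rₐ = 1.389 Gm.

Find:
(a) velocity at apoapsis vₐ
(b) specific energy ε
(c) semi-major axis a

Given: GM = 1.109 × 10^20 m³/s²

Convert to SI: rₚ = 564.5 Mm = 5.645e+08 m; rₐ = 1.389 Gm = 1.389e+09 m.
(a) With a = (rₚ + rₐ)/2 = 9.7675e+08 m, vₐ = √(GM (2/rₐ − 1/a)) = √(1.109e+20 · (2/1.389e+09 − 1/9.7675e+08)) m/s ≈ 2.148e+05 m/s
(b) With a = (rₚ + rₐ)/2 = 9.7675e+08 m, ε = −GM/(2a) = −1.109e+20/(2 · 9.7675e+08) J/kg ≈ -5.677e+10 J/kg
(c) a = (rₚ + rₐ)/2 = (5.645e+08 + 1.389e+09)/2 ≈ 9.768e+08 m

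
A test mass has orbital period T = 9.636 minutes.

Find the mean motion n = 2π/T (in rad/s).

Convert to SI: T = 9.636 minutes = 578.16 s.
n = 2π / T.
n = 2π / 578.16 s ≈ 0.01087 rad/s.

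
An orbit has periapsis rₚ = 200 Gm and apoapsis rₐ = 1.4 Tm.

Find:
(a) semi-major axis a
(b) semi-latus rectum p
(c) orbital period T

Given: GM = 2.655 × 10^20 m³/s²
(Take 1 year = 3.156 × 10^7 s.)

Convert to SI: rₚ = 200 Gm = 2e+11 m; rₐ = 1.4 Tm = 1.4e+12 m.
(a) a = (rₚ + rₐ)/2 = (2e+11 + 1.4e+12)/2 ≈ 8e+11 m
(b) From a = (rₚ + rₐ)/2 = 8e+11 m and e = (rₐ − rₚ)/(rₐ + rₚ) = 0.75, p = a(1 − e²) = 8e+11 · (1 − (0.75)²) ≈ 3.5e+11 m
(c) With a = (rₚ + rₐ)/2 = 8e+11 m, T = 2π √(a³/GM) = 2π √((8e+11)³/2.655e+20) s ≈ 2.759e+08 s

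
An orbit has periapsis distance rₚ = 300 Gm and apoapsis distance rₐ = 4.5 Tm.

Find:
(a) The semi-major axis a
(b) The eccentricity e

Convert to SI: rₚ = 300 Gm = 3e+11 m; rₐ = 4.5 Tm = 4.5e+12 m.
(a) a = (rₚ + rₐ) / 2 = (3e+11 + 4.5e+12) / 2 ≈ 2.4e+12 m = 2.4 Tm.
(b) e = (rₐ − rₚ) / (rₐ + rₚ) = (4.5e+12 − 3e+11) / (4.5e+12 + 3e+11) ≈ 0.875.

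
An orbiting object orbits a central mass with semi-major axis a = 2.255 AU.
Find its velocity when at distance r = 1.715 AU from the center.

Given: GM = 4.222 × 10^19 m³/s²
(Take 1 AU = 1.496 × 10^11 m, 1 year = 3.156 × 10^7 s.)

Convert to SI: a = 2.255 AU = 3.37348e+11 m; r = 1.715 AU = 2.56564e+11 m.
Vis-viva: v = √(GM · (2/r − 1/a)).
2/r − 1/a = 2/2.56564e+11 − 1/3.37348e+11 = 4.83103e-12 m⁻¹.
v = √(4.222e+19 · 4.83103e-12) m/s ≈ 1.428e+04 m/s = 3.013 AU/year.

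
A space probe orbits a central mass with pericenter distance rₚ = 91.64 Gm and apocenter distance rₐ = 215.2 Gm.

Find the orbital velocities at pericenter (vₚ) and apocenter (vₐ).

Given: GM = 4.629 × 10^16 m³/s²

Convert to SI: rₚ = 91.64 Gm = 9.164e+10 m; rₐ = 215.2 Gm = 2.152e+11 m.
Use the vis-viva equation v² = GM(2/r − 1/a) with a = (rₚ + rₐ)/2 = (9.164e+10 + 2.152e+11)/2 = 1.5342e+11 m.
vₚ = √(GM · (2/rₚ − 1/a)) = √(4.629e+16 · (2/9.164e+10 − 1/1.5342e+11)) m/s ≈ 841.7 m/s = 841.7 m/s.
vₐ = √(GM · (2/rₐ − 1/a)) = √(4.629e+16 · (2/2.152e+11 − 1/1.5342e+11)) m/s ≈ 358.4 m/s = 358.4 m/s.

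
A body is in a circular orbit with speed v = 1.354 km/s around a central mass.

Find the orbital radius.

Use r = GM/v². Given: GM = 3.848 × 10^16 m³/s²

Convert to SI: v = 1.354 km/s = 1354 m/s.
For a circular orbit, v² = GM / r, so r = GM / v².
r = 3.848e+16 / (1354)² m ≈ 2.099e+10 m = 20.99 Gm.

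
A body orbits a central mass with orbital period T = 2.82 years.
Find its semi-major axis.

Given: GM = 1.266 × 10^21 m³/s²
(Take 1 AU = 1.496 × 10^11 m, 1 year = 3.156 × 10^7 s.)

Convert to SI: T = 2.82 years = 8.89992e+07 s.
Invert Kepler's third law: a = (GM · T² / (4π²))^(1/3).
Substituting T = 8.89992e+07 s and GM = 1.266e+21 m³/s²:
a = (1.266e+21 · (8.89992e+07)² / (4π²))^(1/3) m
a ≈ 6.333e+11 m = 4.233 AU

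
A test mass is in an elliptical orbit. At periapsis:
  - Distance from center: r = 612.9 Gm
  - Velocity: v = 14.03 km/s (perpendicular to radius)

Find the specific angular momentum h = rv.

Convert to SI: r = 612.9 Gm = 6.129e+11 m; v = 14.03 km/s = 14030 m/s.
With v perpendicular to r, h = r · v.
h = 6.129e+11 · 14030 m²/s ≈ 8.599e+15 m²/s.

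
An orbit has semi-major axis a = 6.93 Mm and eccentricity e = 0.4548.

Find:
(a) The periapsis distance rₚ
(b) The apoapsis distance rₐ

Convert to SI: a = 6.93 Mm = 6.93e+06 m.
(a) rₚ = a(1 − e) = 6.93e+06 · (1 − 0.4548) = 6.93e+06 · 0.5452 ≈ 3.778e+06 m = 3.778 Mm.
(b) rₐ = a(1 + e) = 6.93e+06 · (1 + 0.4548) = 6.93e+06 · 1.4548 ≈ 1.008e+07 m = 10.08 Mm.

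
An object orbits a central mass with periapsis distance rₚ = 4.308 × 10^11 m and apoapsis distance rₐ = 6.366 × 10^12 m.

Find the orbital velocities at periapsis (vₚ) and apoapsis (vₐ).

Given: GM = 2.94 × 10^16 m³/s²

Use the vis-viva equation v² = GM(2/r − 1/a) with a = (rₚ + rₐ)/2 = (4.308e+11 + 6.366e+12)/2 = 3.3984e+12 m.
vₚ = √(GM · (2/rₚ − 1/a)) = √(2.94e+16 · (2/4.308e+11 − 1/3.3984e+12)) m/s ≈ 357.5 m/s = 357.5 m/s.
vₐ = √(GM · (2/rₐ − 1/a)) = √(2.94e+16 · (2/6.366e+12 − 1/3.3984e+12)) m/s ≈ 24.2 m/s = 24.2 m/s.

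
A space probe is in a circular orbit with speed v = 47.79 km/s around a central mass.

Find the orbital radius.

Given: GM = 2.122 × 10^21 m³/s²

Convert to SI: v = 47.79 km/s = 47790 m/s.
For a circular orbit, v² = GM / r, so r = GM / v².
r = 2.122e+21 / (47790)² m ≈ 9.291e+11 m = 929.1 Gm.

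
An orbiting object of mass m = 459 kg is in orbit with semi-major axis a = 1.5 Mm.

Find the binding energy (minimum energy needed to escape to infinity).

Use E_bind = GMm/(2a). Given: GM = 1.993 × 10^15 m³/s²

Convert to SI: a = 1.5 Mm = 1.5e+06 m.
Total orbital energy is E = −GMm/(2a); binding energy is E_bind = −E = GMm/(2a).
E_bind = 1.993e+15 · 459 / (2 · 1.5e+06) J ≈ 3.049e+11 J = 304.9 GJ.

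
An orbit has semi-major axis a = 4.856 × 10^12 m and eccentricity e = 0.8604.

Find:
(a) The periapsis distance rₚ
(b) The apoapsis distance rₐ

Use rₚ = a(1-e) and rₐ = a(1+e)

(a) rₚ = a(1 − e) = 4.856e+12 · (1 − 0.8604) = 4.856e+12 · 0.1396 ≈ 6.779e+11 m = 6.779 × 10^11 m.
(b) rₐ = a(1 + e) = 4.856e+12 · (1 + 0.8604) = 4.856e+12 · 1.8604 ≈ 9.034e+12 m = 9.034 × 10^12 m.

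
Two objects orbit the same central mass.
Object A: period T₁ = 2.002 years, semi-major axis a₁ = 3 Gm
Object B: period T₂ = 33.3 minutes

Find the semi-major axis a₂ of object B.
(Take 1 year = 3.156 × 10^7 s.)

Convert to SI: T₁ = 2.002 years = 6.31831e+07 s; a₁ = 3 Gm = 3e+09 m; T₂ = 33.3 minutes = 1998 s.
Kepler's third law: (T₁/T₂)² = (a₁/a₂)³ ⇒ a₂ = a₁ · (T₂/T₁)^(2/3).
T₂/T₁ = 1998 / 6.31831e+07 = 3.16224e-05.
a₂ = 3e+09 · (3.16224e-05)^(2/3) m ≈ 3e+06 m = 3 Mm.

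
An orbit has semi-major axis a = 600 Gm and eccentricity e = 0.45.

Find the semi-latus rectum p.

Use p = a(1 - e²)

Convert to SI: a = 600 Gm = 6e+11 m.
p = a (1 − e²).
p = 6e+11 · (1 − (0.45)²) = 6e+11 · 0.7975 ≈ 4.785e+11 m = 478.5 Gm.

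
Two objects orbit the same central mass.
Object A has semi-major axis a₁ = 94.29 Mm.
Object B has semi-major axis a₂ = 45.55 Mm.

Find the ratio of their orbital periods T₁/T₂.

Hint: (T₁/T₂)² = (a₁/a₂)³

Convert to SI: a₁ = 94.29 Mm = 9.429e+07 m; a₂ = 45.55 Mm = 4.555e+07 m.
From Kepler's third law, (T₁/T₂)² = (a₁/a₂)³, so T₁/T₂ = (a₁/a₂)^(3/2).
a₁/a₂ = 9.429e+07 / 4.555e+07 = 2.07003.
T₁/T₂ = (2.07003)^(3/2) ≈ 2.978.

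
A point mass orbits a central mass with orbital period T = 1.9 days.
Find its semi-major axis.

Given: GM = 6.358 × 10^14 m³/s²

Convert to SI: T = 1.9 days = 164160 s.
Invert Kepler's third law: a = (GM · T² / (4π²))^(1/3).
Substituting T = 164160 s and GM = 6.358e+14 m³/s²:
a = (6.358e+14 · (164160)² / (4π²))^(1/3) m
a ≈ 7.571e+07 m = 7.571 × 10^7 m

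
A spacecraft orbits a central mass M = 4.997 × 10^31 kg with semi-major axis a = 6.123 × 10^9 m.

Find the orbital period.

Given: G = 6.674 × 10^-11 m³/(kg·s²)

GM = G · M = 6.674e-11 · 4.997e+31 = 3.335e+21 m³/s².
Kepler's third law: T = 2π √(a³ / GM).
Substituting a = 6.123e+09 m and GM = 3.335e+21 m³/s²:
T = 2π √((6.123e+09)³ / 3.335e+21) s
T ≈ 5.213e+04 s = 14.48 hours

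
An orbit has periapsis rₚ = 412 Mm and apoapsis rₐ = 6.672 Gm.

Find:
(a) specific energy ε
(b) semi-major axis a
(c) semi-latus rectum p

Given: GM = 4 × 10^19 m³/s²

Convert to SI: rₚ = 412 Mm = 4.12e+08 m; rₐ = 6.672 Gm = 6.672e+09 m.
(a) With a = (rₚ + rₐ)/2 = 3.542e+09 m, ε = −GM/(2a) = −4e+19/(2 · 3.542e+09) J/kg ≈ -5.647e+09 J/kg
(b) a = (rₚ + rₐ)/2 = (4.12e+08 + 6.672e+09)/2 ≈ 3.542e+09 m
(c) From a = (rₚ + rₐ)/2 = 3.542e+09 m and e = (rₐ − rₚ)/(rₐ + rₚ) = 0.883682, p = a(1 − e²) = 3.542e+09 · (1 − (0.883682)²) ≈ 7.761e+08 m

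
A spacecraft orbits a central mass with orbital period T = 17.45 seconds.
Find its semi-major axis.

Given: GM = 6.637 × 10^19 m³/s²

Invert Kepler's third law: a = (GM · T² / (4π²))^(1/3).
Substituting T = 17.45 s and GM = 6.637e+19 m³/s²:
a = (6.637e+19 · (17.45)² / (4π²))^(1/3) m
a ≈ 8e+06 m = 8 Mm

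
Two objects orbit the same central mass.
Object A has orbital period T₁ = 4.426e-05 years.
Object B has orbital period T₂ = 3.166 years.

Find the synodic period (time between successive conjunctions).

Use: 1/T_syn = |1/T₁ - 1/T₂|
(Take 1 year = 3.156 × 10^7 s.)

Convert to SI: T₁ = 4.426e-05 years = 1396.85 s; T₂ = 3.166 years = 9.9919e+07 s.
T_syn = |T₁ · T₂ / (T₁ − T₂)|.
T_syn = |1396.85 · 9.9919e+07 / (1396.85 − 9.9919e+07)| s ≈ 1397 s = 4.426e-05 years.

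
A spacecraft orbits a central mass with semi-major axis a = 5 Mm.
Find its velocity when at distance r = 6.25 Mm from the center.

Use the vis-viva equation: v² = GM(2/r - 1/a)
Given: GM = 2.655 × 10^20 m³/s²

Convert to SI: a = 5 Mm = 5e+06 m; r = 6.25 Mm = 6.25e+06 m.
Vis-viva: v = √(GM · (2/r − 1/a)).
2/r − 1/a = 2/6.25e+06 − 1/5e+06 = 1.2e-07 m⁻¹.
v = √(2.655e+20 · 1.2e-07) m/s ≈ 5.644e+06 m/s = 5644 km/s.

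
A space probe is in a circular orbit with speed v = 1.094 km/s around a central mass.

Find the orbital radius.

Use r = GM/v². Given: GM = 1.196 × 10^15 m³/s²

Convert to SI: v = 1.094 km/s = 1094 m/s.
For a circular orbit, v² = GM / r, so r = GM / v².
r = 1.196e+15 / (1094)² m ≈ 9.993e+08 m = 999.3 Mm.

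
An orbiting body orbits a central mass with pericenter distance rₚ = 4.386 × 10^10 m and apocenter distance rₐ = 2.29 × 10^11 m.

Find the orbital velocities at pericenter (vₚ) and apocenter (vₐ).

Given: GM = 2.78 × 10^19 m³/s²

Use the vis-viva equation v² = GM(2/r − 1/a) with a = (rₚ + rₐ)/2 = (4.386e+10 + 2.29e+11)/2 = 1.3643e+11 m.
vₚ = √(GM · (2/rₚ − 1/a)) = √(2.78e+19 · (2/4.386e+10 − 1/1.3643e+11)) m/s ≈ 3.262e+04 m/s = 32.62 km/s.
vₐ = √(GM · (2/rₐ − 1/a)) = √(2.78e+19 · (2/2.29e+11 − 1/1.3643e+11)) m/s ≈ 6247 m/s = 6.247 km/s.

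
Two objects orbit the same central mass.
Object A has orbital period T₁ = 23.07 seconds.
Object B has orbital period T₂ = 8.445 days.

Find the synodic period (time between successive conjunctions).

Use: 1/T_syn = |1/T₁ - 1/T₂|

Convert to SI: T₂ = 8.445 days = 729648 s.
T_syn = |T₁ · T₂ / (T₁ − T₂)|.
T_syn = |23.07 · 729648 / (23.07 − 729648)| s ≈ 23.07 s = 23.07 seconds.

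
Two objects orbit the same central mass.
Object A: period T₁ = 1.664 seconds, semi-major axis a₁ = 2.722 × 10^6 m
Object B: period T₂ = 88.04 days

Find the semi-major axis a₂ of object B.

Convert to SI: T₂ = 88.04 days = 7.60666e+06 s.
Kepler's third law: (T₁/T₂)² = (a₁/a₂)³ ⇒ a₂ = a₁ · (T₂/T₁)^(2/3).
T₂/T₁ = 7.60666e+06 / 1.664 = 4.57131e+06.
a₂ = 2.722e+06 · (4.57131e+06)^(2/3) m ≈ 7.497e+10 m = 7.497 × 10^10 m.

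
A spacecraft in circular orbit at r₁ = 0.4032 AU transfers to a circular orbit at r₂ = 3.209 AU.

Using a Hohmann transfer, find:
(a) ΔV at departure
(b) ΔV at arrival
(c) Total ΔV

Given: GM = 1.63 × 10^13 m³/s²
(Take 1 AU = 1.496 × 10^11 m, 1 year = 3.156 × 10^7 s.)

Convert to SI: r₁ = 0.4032 AU = 6.03187e+10 m; r₂ = 3.209 AU = 4.80066e+11 m.
Transfer semi-major axis: a_t = (r₁ + r₂)/2 = (6.03187e+10 + 4.80066e+11)/2 = 2.70193e+11 m.
Circular speeds: v₁ = √(GM/r₁) = 16.4387 m/s, v₂ = √(GM/r₂) = 5.82697 m/s.
Transfer speeds (vis-viva v² = GM(2/r − 1/a_t)): v₁ᵗ = 21.912 m/s, v₂ᵗ = 2.75317 m/s.
(a) ΔV₁ = |v₁ᵗ − v₁| ≈ 5.473 m/s = 0.001155 AU/year.
(b) ΔV₂ = |v₂ − v₂ᵗ| ≈ 3.074 m/s = 0.0006485 AU/year.
(c) ΔV_total = ΔV₁ + ΔV₂ ≈ 8.547 m/s = 0.001803 AU/year.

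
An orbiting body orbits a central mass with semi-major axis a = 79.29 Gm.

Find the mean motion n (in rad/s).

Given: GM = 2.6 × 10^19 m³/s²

Convert to SI: a = 79.29 Gm = 7.929e+10 m.
n = √(GM / a³).
n = √(2.6e+19 / (7.929e+10)³) rad/s ≈ 2.284e-07 rad/s.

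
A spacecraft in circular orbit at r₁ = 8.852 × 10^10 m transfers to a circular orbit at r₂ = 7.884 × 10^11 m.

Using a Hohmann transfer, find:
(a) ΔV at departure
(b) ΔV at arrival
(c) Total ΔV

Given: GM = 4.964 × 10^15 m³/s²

Transfer semi-major axis: a_t = (r₁ + r₂)/2 = (8.852e+10 + 7.884e+11)/2 = 4.3846e+11 m.
Circular speeds: v₁ = √(GM/r₁) = 236.807 m/s, v₂ = √(GM/r₂) = 79.3492 m/s.
Transfer speeds (vis-viva v² = GM(2/r − 1/a_t)): v₁ᵗ = 317.544 m/s, v₂ᵗ = 35.6532 m/s.
(a) ΔV₁ = |v₁ᵗ − v₁| ≈ 80.74 m/s = 80.74 m/s.
(b) ΔV₂ = |v₂ − v₂ᵗ| ≈ 43.7 m/s = 43.7 m/s.
(c) ΔV_total = ΔV₁ + ΔV₂ ≈ 124.4 m/s = 124.4 m/s.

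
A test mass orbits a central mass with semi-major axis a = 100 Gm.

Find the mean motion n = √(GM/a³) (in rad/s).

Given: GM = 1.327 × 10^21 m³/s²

Convert to SI: a = 100 Gm = 1e+11 m.
n = √(GM / a³).
n = √(1.327e+21 / (1e+11)³) rad/s ≈ 1.152e-06 rad/s.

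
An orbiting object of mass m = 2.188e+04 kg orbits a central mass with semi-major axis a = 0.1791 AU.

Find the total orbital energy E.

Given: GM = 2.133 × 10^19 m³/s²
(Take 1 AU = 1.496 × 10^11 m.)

Convert to SI: a = 0.1791 AU = 2.67934e+10 m.
E = −GMm / (2a).
E = −2.133e+19 · 2.188e+04 / (2 · 2.67934e+10) J ≈ -8.709e+12 J = -8.709 TJ.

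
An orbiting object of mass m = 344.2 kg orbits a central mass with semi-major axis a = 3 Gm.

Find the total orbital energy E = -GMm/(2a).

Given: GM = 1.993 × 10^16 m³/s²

Convert to SI: a = 3 Gm = 3e+09 m.
E = −GMm / (2a).
E = −1.993e+16 · 344.2 / (2 · 3e+09) J ≈ -1.143e+09 J = -1.143 GJ.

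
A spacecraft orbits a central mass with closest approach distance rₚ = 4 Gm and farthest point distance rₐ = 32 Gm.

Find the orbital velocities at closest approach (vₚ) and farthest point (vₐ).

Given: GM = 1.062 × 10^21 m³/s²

Convert to SI: rₚ = 4 Gm = 4e+09 m; rₐ = 32 Gm = 3.2e+10 m.
Use the vis-viva equation v² = GM(2/r − 1/a) with a = (rₚ + rₐ)/2 = (4e+09 + 3.2e+10)/2 = 1.8e+10 m.
vₚ = √(GM · (2/rₚ − 1/a)) = √(1.062e+21 · (2/4e+09 − 1/1.8e+10)) m/s ≈ 6.87e+05 m/s = 687 km/s.
vₐ = √(GM · (2/rₐ − 1/a)) = √(1.062e+21 · (2/3.2e+10 − 1/1.8e+10)) m/s ≈ 8.588e+04 m/s = 85.88 km/s.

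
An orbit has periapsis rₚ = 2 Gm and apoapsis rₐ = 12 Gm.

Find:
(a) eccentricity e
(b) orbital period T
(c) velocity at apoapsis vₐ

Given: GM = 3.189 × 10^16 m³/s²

Convert to SI: rₚ = 2 Gm = 2e+09 m; rₐ = 12 Gm = 1.2e+10 m.
(a) e = (rₐ − rₚ)/(rₐ + rₚ) = (1.2e+10 − 2e+09)/(1.2e+10 + 2e+09) ≈ 0.7143
(b) With a = (rₚ + rₐ)/2 = 7e+09 m, T = 2π √(a³/GM) = 2π √((7e+09)³/3.189e+16) s ≈ 2.061e+07 s
(c) With a = (rₚ + rₐ)/2 = 7e+09 m, vₐ = √(GM (2/rₐ − 1/a)) = √(3.189e+16 · (2/1.2e+10 − 1/7e+09)) m/s ≈ 871.4 m/s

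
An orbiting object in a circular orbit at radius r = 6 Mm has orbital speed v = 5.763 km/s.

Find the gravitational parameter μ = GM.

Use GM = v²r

Convert to SI: r = 6 Mm = 6e+06 m; v = 5.763 km/s = 5763 m/s.
For a circular orbit v² = GM/r, so GM = v² · r.
GM = (5763)² · 6e+06 m³/s² ≈ 1.993e+14 m³/s² = 1.993 × 10^14 m³/s².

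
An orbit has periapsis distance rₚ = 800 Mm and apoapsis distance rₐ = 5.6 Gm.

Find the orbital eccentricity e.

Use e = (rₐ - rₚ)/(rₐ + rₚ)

Convert to SI: rₚ = 800 Mm = 8e+08 m; rₐ = 5.6 Gm = 5.6e+09 m.
e = (rₐ − rₚ) / (rₐ + rₚ).
e = (5.6e+09 − 8e+08) / (5.6e+09 + 8e+08) = 4.8e+09 / 6.4e+09 ≈ 0.75.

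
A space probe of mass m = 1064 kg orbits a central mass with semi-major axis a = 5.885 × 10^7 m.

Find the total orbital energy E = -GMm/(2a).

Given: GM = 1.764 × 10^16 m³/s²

E = −GMm / (2a).
E = −1.764e+16 · 1064 / (2 · 5.885e+07) J ≈ -1.595e+11 J = -159.5 GJ.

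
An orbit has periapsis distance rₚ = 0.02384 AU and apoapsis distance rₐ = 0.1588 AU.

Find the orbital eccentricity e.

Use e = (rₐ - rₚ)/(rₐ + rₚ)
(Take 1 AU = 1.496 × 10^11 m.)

Convert to SI: rₚ = 0.02384 AU = 3.56646e+09 m; rₐ = 0.1588 AU = 2.37565e+10 m.
e = (rₐ − rₚ) / (rₐ + rₚ).
e = (2.37565e+10 − 3.56646e+09) / (2.37565e+10 + 3.56646e+09) = 2.019e+10 / 2.73229e+10 ≈ 0.7389.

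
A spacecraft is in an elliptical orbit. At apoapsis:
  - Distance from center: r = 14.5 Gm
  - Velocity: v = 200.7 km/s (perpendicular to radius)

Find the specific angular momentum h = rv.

Convert to SI: r = 14.5 Gm = 1.45e+10 m; v = 200.7 km/s = 200700 m/s.
With v perpendicular to r, h = r · v.
h = 1.45e+10 · 200700 m²/s ≈ 2.91e+15 m²/s.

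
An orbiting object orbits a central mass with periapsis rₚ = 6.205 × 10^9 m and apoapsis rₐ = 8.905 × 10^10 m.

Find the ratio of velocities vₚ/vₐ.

Conservation of angular momentum gives rₚvₚ = rₐvₐ, so vₚ/vₐ = rₐ/rₚ.
vₚ/vₐ = 8.905e+10 / 6.205e+09 ≈ 14.35.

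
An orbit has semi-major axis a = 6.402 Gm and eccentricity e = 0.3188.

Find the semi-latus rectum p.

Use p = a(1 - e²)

Convert to SI: a = 6.402 Gm = 6.402e+09 m.
p = a (1 − e²).
p = 6.402e+09 · (1 − (0.3188)²) = 6.402e+09 · 0.898367 ≈ 5.751e+09 m = 5.751 Gm.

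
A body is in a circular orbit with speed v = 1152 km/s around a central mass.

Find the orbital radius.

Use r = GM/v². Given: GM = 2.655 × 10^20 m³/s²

Convert to SI: v = 1152 km/s = 1.152e+06 m/s.
For a circular orbit, v² = GM / r, so r = GM / v².
r = 2.655e+20 / (1.152e+06)² m ≈ 2.001e+08 m = 200.1 Mm.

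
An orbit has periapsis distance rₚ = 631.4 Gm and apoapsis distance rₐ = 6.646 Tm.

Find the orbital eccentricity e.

Convert to SI: rₚ = 631.4 Gm = 6.314e+11 m; rₐ = 6.646 Tm = 6.646e+12 m.
e = (rₐ − rₚ) / (rₐ + rₚ).
e = (6.646e+12 − 6.314e+11) / (6.646e+12 + 6.314e+11) = 6.0146e+12 / 7.2774e+12 ≈ 0.8265.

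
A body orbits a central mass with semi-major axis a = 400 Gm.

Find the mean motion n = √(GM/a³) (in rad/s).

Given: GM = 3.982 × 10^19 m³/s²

Convert to SI: a = 400 Gm = 4e+11 m.
n = √(GM / a³).
n = √(3.982e+19 / (4e+11)³) rad/s ≈ 2.494e-08 rad/s.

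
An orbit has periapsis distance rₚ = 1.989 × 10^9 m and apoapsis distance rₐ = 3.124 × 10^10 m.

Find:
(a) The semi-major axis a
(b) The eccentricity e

(a) a = (rₚ + rₐ) / 2 = (1.989e+09 + 3.124e+10) / 2 ≈ 1.661e+10 m = 1.661 × 10^10 m.
(b) e = (rₐ − rₚ) / (rₐ + rₚ) = (3.124e+10 − 1.989e+09) / (3.124e+10 + 1.989e+09) ≈ 0.8803.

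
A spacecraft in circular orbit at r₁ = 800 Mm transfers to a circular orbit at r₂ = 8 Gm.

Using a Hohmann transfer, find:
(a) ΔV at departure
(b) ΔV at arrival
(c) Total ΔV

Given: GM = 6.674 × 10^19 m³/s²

Convert to SI: r₁ = 800 Mm = 8e+08 m; r₂ = 8 Gm = 8e+09 m.
Transfer semi-major axis: a_t = (r₁ + r₂)/2 = (8e+08 + 8e+09)/2 = 4.4e+09 m.
Circular speeds: v₁ = √(GM/r₁) = 288834 m/s, v₂ = √(GM/r₂) = 91337.3 m/s.
Transfer speeds (vis-viva v² = GM(2/r − 1/a_t)): v₁ᵗ = 389464 m/s, v₂ᵗ = 38946.4 m/s.
(a) ΔV₁ = |v₁ᵗ − v₁| ≈ 1.006e+05 m/s = 100.6 km/s.
(b) ΔV₂ = |v₂ − v₂ᵗ| ≈ 5.239e+04 m/s = 52.39 km/s.
(c) ΔV_total = ΔV₁ + ΔV₂ ≈ 1.53e+05 m/s = 153 km/s.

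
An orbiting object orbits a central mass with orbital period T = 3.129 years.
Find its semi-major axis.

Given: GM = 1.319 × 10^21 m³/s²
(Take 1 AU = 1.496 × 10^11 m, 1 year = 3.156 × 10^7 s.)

Convert to SI: T = 3.129 years = 9.87512e+07 s.
Invert Kepler's third law: a = (GM · T² / (4π²))^(1/3).
Substituting T = 9.87512e+07 s and GM = 1.319e+21 m³/s²:
a = (1.319e+21 · (9.87512e+07)² / (4π²))^(1/3) m
a ≈ 6.881e+11 m = 4.6 AU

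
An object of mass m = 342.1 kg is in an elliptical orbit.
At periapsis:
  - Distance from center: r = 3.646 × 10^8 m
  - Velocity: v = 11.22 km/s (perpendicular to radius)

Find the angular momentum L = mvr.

Convert to SI: v = 11.22 km/s = 11220 m/s.
Since v is perpendicular to r, L = m · v · r.
L = 342.1 · 11220 · 3.646e+08 kg·m²/s ≈ 1.399e+15 kg·m²/s.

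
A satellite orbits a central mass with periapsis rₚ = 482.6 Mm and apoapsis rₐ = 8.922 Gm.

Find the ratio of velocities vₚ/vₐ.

Convert to SI: rₚ = 482.6 Mm = 4.826e+08 m; rₐ = 8.922 Gm = 8.922e+09 m.
Conservation of angular momentum gives rₚvₚ = rₐvₐ, so vₚ/vₐ = rₐ/rₚ.
vₚ/vₐ = 8.922e+09 / 4.826e+08 ≈ 18.49.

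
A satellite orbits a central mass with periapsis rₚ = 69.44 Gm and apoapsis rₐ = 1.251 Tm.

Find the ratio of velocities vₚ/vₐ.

Convert to SI: rₚ = 69.44 Gm = 6.944e+10 m; rₐ = 1.251 Tm = 1.251e+12 m.
Conservation of angular momentum gives rₚvₚ = rₐvₐ, so vₚ/vₐ = rₐ/rₚ.
vₚ/vₐ = 1.251e+12 / 6.944e+10 ≈ 18.02.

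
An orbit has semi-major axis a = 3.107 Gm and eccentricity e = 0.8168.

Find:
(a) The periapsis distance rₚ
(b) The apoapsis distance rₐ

Convert to SI: a = 3.107 Gm = 3.107e+09 m.
(a) rₚ = a(1 − e) = 3.107e+09 · (1 − 0.8168) = 3.107e+09 · 0.1832 ≈ 5.692e+08 m = 569.2 Mm.
(b) rₐ = a(1 + e) = 3.107e+09 · (1 + 0.8168) = 3.107e+09 · 1.8168 ≈ 5.645e+09 m = 5.645 Gm.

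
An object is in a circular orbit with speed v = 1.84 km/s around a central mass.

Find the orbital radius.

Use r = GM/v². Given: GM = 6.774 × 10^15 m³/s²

Convert to SI: v = 1.84 km/s = 1840 m/s.
For a circular orbit, v² = GM / r, so r = GM / v².
r = 6.774e+15 / (1840)² m ≈ 2.001e+09 m = 2.001 Gm.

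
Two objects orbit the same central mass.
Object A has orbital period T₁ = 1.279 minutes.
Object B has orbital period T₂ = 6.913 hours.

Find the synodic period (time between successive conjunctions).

Convert to SI: T₁ = 1.279 minutes = 76.74 s; T₂ = 6.913 hours = 24886.8 s.
T_syn = |T₁ · T₂ / (T₁ − T₂)|.
T_syn = |76.74 · 24886.8 / (76.74 − 24886.8)| s ≈ 76.98 s = 1.283 minutes.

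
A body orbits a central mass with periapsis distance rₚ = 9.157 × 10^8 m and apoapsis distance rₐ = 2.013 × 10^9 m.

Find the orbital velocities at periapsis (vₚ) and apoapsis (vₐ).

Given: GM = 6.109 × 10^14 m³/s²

Use the vis-viva equation v² = GM(2/r − 1/a) with a = (rₚ + rₐ)/2 = (9.157e+08 + 2.013e+09)/2 = 1.46435e+09 m.
vₚ = √(GM · (2/rₚ − 1/a)) = √(6.109e+14 · (2/9.157e+08 − 1/1.46435e+09)) m/s ≈ 957.7 m/s = 957.7 m/s.
vₐ = √(GM · (2/rₐ − 1/a)) = √(6.109e+14 · (2/2.013e+09 − 1/1.46435e+09)) m/s ≈ 435.6 m/s = 435.6 m/s.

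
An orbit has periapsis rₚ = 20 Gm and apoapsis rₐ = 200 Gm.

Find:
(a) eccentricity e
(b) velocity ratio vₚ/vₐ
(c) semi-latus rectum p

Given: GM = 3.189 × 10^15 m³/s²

Convert to SI: rₚ = 20 Gm = 2e+10 m; rₐ = 200 Gm = 2e+11 m.
(a) e = (rₐ − rₚ)/(rₐ + rₚ) = (2e+11 − 2e+10)/(2e+11 + 2e+10) ≈ 0.8182
(b) Conservation of angular momentum (rₚvₚ = rₐvₐ) gives vₚ/vₐ = rₐ/rₚ = 2e+11/2e+10 ≈ 10
(c) From a = (rₚ + rₐ)/2 = 1.1e+11 m and e = (rₐ − rₚ)/(rₐ + rₚ) = 0.818182, p = a(1 − e²) = 1.1e+11 · (1 − (0.818182)²) ≈ 3.636e+10 m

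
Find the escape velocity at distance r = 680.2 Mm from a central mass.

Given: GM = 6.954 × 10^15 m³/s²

Convert to SI: r = 680.2 Mm = 6.802e+08 m.
Escape velocity comes from setting total energy to zero: ½v² − GM/r = 0 ⇒ v_esc = √(2GM / r).
v_esc = √(2 · 6.954e+15 / 6.802e+08) m/s ≈ 4522 m/s = 4.522 km/s.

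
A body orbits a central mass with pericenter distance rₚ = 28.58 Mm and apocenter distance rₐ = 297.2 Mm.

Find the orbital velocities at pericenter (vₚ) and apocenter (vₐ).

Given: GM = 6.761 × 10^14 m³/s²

Convert to SI: rₚ = 28.58 Mm = 2.858e+07 m; rₐ = 297.2 Mm = 2.972e+08 m.
Use the vis-viva equation v² = GM(2/r − 1/a) with a = (rₚ + rₐ)/2 = (2.858e+07 + 2.972e+08)/2 = 1.6289e+08 m.
vₚ = √(GM · (2/rₚ − 1/a)) = √(6.761e+14 · (2/2.858e+07 − 1/1.6289e+08)) m/s ≈ 6570 m/s = 6.57 km/s.
vₐ = √(GM · (2/rₐ − 1/a)) = √(6.761e+14 · (2/2.972e+08 − 1/1.6289e+08)) m/s ≈ 631.8 m/s = 631.8 m/s.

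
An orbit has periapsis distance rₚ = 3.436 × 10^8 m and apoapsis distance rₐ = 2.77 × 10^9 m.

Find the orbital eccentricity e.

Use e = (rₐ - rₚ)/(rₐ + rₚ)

e = (rₐ − rₚ) / (rₐ + rₚ).
e = (2.77e+09 − 3.436e+08) / (2.77e+09 + 3.436e+08) = 2.4264e+09 / 3.1136e+09 ≈ 0.7793.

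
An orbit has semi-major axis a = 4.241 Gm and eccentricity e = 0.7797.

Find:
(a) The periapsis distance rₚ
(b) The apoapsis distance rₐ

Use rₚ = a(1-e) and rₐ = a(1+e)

Convert to SI: a = 4.241 Gm = 4.241e+09 m.
(a) rₚ = a(1 − e) = 4.241e+09 · (1 − 0.7797) = 4.241e+09 · 0.2203 ≈ 9.343e+08 m = 934.3 Mm.
(b) rₐ = a(1 + e) = 4.241e+09 · (1 + 0.7797) = 4.241e+09 · 1.7797 ≈ 7.548e+09 m = 7.548 Gm.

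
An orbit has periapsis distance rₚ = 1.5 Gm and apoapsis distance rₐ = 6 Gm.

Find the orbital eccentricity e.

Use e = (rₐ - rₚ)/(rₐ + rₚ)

Convert to SI: rₚ = 1.5 Gm = 1.5e+09 m; rₐ = 6 Gm = 6e+09 m.
e = (rₐ − rₚ) / (rₐ + rₚ).
e = (6e+09 − 1.5e+09) / (6e+09 + 1.5e+09) = 4.5e+09 / 7.5e+09 ≈ 0.6.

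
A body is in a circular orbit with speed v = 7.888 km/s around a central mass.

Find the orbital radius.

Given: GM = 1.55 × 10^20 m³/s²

Convert to SI: v = 7.888 km/s = 7888 m/s.
For a circular orbit, v² = GM / r, so r = GM / v².
r = 1.55e+20 / (7888)² m ≈ 2.491e+12 m = 2.491 Tm.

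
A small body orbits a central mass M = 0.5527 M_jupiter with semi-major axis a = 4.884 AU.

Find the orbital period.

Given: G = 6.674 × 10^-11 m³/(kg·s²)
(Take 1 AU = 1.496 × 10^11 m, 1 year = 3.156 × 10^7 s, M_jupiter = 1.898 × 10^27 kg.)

Convert to SI: a = 4.884 AU = 7.30646e+11 m; M = 0.5527 M_jupiter = 1.04902e+27 kg.
GM = G · M = 6.674e-11 · 1.04902e+27 = 7.00119e+16 m³/s².
Kepler's third law: T = 2π √(a³ / GM).
Substituting a = 7.30646e+11 m and GM = 7.00119e+16 m³/s²:
T = 2π √((7.30646e+11)³ / 7.00119e+16) s
T ≈ 1.483e+10 s = 469.9 years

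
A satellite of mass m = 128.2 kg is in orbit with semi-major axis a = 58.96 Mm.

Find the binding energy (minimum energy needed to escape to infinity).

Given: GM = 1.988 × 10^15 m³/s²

Convert to SI: a = 58.96 Mm = 5.896e+07 m.
Total orbital energy is E = −GMm/(2a); binding energy is E_bind = −E = GMm/(2a).
E_bind = 1.988e+15 · 128.2 / (2 · 5.896e+07) J ≈ 2.161e+09 J = 2.161 GJ.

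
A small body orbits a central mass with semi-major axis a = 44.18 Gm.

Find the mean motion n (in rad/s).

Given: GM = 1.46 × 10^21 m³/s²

Convert to SI: a = 44.18 Gm = 4.418e+10 m.
n = √(GM / a³).
n = √(1.46e+21 / (4.418e+10)³) rad/s ≈ 4.115e-06 rad/s.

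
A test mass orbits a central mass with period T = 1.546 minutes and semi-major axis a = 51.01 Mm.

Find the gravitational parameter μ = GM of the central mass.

Convert to SI: T = 1.546 minutes = 92.76 s; a = 51.01 Mm = 5.101e+07 m.
GM = 4π² · a³ / T².
GM = 4π² · (5.101e+07)³ / (92.76)² m³/s² ≈ 6.09e+20 m³/s² = 6.09 × 10^20 m³/s².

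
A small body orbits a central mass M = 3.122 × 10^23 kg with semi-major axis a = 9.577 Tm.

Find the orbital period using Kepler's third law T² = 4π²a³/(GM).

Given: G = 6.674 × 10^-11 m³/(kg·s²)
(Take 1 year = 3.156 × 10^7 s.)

Convert to SI: a = 9.577 Tm = 9.577e+12 m.
GM = G · M = 6.674e-11 · 3.122e+23 = 2.08362e+13 m³/s².
Kepler's third law: T = 2π √(a³ / GM).
Substituting a = 9.577e+12 m and GM = 2.08362e+13 m³/s²:
T = 2π √((9.577e+12)³ / 2.08362e+13) s
T ≈ 4.08e+13 s = 1.293e+06 years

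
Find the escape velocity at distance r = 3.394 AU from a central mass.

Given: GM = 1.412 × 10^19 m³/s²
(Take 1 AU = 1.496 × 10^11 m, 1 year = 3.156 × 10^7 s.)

Convert to SI: r = 3.394 AU = 5.07742e+11 m.
Escape velocity comes from setting total energy to zero: ½v² − GM/r = 0 ⇒ v_esc = √(2GM / r).
v_esc = √(2 · 1.412e+19 / 5.07742e+11) m/s ≈ 7458 m/s = 1.573 AU/year.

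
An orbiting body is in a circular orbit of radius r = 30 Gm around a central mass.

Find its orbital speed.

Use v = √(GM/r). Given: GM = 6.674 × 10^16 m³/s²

Convert to SI: r = 30 Gm = 3e+10 m.
For a circular orbit, gravity supplies the centripetal force, so v = √(GM / r).
v = √(6.674e+16 / 3e+10) m/s ≈ 1492 m/s = 1.492 km/s.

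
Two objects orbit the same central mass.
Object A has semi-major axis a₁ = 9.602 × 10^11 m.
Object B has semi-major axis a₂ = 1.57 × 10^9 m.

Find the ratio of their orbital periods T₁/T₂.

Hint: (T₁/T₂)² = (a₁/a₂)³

From Kepler's third law, (T₁/T₂)² = (a₁/a₂)³, so T₁/T₂ = (a₁/a₂)^(3/2).
a₁/a₂ = 9.602e+11 / 1.57e+09 = 611.592.
T₁/T₂ = (611.592)^(3/2) ≈ 1.512e+04.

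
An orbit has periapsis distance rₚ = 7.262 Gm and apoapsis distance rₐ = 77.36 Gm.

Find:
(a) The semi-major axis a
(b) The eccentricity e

Convert to SI: rₚ = 7.262 Gm = 7.262e+09 m; rₐ = 77.36 Gm = 7.736e+10 m.
(a) a = (rₚ + rₐ) / 2 = (7.262e+09 + 7.736e+10) / 2 ≈ 4.231e+10 m = 42.31 Gm.
(b) e = (rₐ − rₚ) / (rₐ + rₚ) = (7.736e+10 − 7.262e+09) / (7.736e+10 + 7.262e+09) ≈ 0.8284.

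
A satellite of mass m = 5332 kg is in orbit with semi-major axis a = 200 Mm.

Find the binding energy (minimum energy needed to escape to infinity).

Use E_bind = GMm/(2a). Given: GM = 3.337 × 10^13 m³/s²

Convert to SI: a = 200 Mm = 2e+08 m.
Total orbital energy is E = −GMm/(2a); binding energy is E_bind = −E = GMm/(2a).
E_bind = 3.337e+13 · 5332 / (2 · 2e+08) J ≈ 4.448e+08 J = 444.8 MJ.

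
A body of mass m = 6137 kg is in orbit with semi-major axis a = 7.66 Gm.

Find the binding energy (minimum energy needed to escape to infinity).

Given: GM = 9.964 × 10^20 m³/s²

Convert to SI: a = 7.66 Gm = 7.66e+09 m.
Total orbital energy is E = −GMm/(2a); binding energy is E_bind = −E = GMm/(2a).
E_bind = 9.964e+20 · 6137 / (2 · 7.66e+09) J ≈ 3.991e+14 J = 399.1 TJ.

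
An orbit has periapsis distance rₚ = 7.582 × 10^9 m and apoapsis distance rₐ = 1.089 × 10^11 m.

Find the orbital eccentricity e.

e = (rₐ − rₚ) / (rₐ + rₚ).
e = (1.089e+11 − 7.582e+09) / (1.089e+11 + 7.582e+09) = 1.01318e+11 / 1.16482e+11 ≈ 0.8698.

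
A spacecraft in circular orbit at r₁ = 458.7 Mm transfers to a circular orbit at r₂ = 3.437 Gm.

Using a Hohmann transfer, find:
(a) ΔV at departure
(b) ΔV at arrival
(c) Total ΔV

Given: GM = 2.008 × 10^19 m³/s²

Convert to SI: r₁ = 458.7 Mm = 4.587e+08 m; r₂ = 3.437 Gm = 3.437e+09 m.
Transfer semi-major axis: a_t = (r₁ + r₂)/2 = (4.587e+08 + 3.437e+09)/2 = 1.94785e+09 m.
Circular speeds: v₁ = √(GM/r₁) = 209227 m/s, v₂ = √(GM/r₂) = 76435 m/s.
Transfer speeds (vis-viva v² = GM(2/r − 1/a_t)): v₁ᵗ = 277926 m/s, v₂ᵗ = 37091.9 m/s.
(a) ΔV₁ = |v₁ᵗ − v₁| ≈ 6.87e+04 m/s = 68.7 km/s.
(b) ΔV₂ = |v₂ − v₂ᵗ| ≈ 3.934e+04 m/s = 39.34 km/s.
(c) ΔV_total = ΔV₁ + ΔV₂ ≈ 1.08e+05 m/s = 108 km/s.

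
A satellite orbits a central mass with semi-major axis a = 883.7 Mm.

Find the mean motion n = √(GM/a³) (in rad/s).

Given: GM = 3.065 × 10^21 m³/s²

Convert to SI: a = 883.7 Mm = 8.837e+08 m.
n = √(GM / a³).
n = √(3.065e+21 / (8.837e+08)³) rad/s ≈ 0.002107 rad/s.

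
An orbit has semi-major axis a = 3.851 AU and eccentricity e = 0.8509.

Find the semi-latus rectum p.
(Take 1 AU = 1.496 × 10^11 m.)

Convert to SI: a = 3.851 AU = 5.7611e+11 m.
p = a (1 − e²).
p = 5.7611e+11 · (1 − (0.8509)²) = 5.7611e+11 · 0.275969 ≈ 1.59e+11 m = 1.063 AU.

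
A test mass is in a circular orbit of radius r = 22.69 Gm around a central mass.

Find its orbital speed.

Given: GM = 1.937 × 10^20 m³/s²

Convert to SI: r = 22.69 Gm = 2.269e+10 m.
For a circular orbit, gravity supplies the centripetal force, so v = √(GM / r).
v = √(1.937e+20 / 2.269e+10) m/s ≈ 9.239e+04 m/s = 92.39 km/s.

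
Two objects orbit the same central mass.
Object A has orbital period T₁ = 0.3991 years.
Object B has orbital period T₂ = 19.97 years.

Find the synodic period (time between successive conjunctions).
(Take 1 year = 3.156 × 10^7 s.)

Convert to SI: T₁ = 0.3991 years = 1.25956e+07 s; T₂ = 19.97 years = 6.30253e+08 s.
T_syn = |T₁ · T₂ / (T₁ − T₂)|.
T_syn = |1.25956e+07 · 6.30253e+08 / (1.25956e+07 − 6.30253e+08)| s ≈ 1.285e+07 s = 0.4072 years.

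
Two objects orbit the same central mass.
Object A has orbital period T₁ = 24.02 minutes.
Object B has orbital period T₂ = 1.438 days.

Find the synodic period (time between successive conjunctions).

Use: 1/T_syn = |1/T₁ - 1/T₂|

Convert to SI: T₁ = 24.02 minutes = 1441.2 s; T₂ = 1.438 days = 124243 s.
T_syn = |T₁ · T₂ / (T₁ − T₂)|.
T_syn = |1441.2 · 124243 / (1441.2 − 124243)| s ≈ 1458 s = 24.3 minutes.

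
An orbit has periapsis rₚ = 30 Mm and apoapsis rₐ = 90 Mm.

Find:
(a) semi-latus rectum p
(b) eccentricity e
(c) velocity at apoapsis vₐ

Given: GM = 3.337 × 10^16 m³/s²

Convert to SI: rₚ = 30 Mm = 3e+07 m; rₐ = 90 Mm = 9e+07 m.
(a) From a = (rₚ + rₐ)/2 = 6e+07 m and e = (rₐ − rₚ)/(rₐ + rₚ) = 0.5, p = a(1 − e²) = 6e+07 · (1 − (0.5)²) ≈ 4.5e+07 m
(b) e = (rₐ − rₚ)/(rₐ + rₚ) = (9e+07 − 3e+07)/(9e+07 + 3e+07) ≈ 0.5
(c) With a = (rₚ + rₐ)/2 = 6e+07 m, vₐ = √(GM (2/rₐ − 1/a)) = √(3.337e+16 · (2/9e+07 − 1/6e+07)) m/s ≈ 1.362e+04 m/s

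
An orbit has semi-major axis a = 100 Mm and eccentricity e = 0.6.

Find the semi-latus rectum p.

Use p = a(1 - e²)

Convert to SI: a = 100 Mm = 1e+08 m.
p = a (1 − e²).
p = 1e+08 · (1 − (0.6)²) = 1e+08 · 0.64 ≈ 6.4e+07 m = 64 Mm.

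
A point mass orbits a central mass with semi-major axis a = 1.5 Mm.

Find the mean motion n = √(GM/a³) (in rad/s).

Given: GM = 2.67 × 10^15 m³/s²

Convert to SI: a = 1.5 Mm = 1.5e+06 m.
n = √(GM / a³).
n = √(2.67e+15 / (1.5e+06)³) rad/s ≈ 0.02813 rad/s.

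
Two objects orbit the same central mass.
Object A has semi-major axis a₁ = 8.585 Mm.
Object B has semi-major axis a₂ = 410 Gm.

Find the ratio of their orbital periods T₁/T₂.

Convert to SI: a₁ = 8.585 Mm = 8.585e+06 m; a₂ = 410 Gm = 4.1e+11 m.
From Kepler's third law, (T₁/T₂)² = (a₁/a₂)³, so T₁/T₂ = (a₁/a₂)^(3/2).
a₁/a₂ = 8.585e+06 / 4.1e+11 = 2.0939e-05.
T₁/T₂ = (2.0939e-05)^(3/2) ≈ 9.582e-08.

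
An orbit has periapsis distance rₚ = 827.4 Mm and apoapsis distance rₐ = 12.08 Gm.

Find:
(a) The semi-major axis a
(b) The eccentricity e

Convert to SI: rₚ = 827.4 Mm = 8.274e+08 m; rₐ = 12.08 Gm = 1.208e+10 m.
(a) a = (rₚ + rₐ) / 2 = (8.274e+08 + 1.208e+10) / 2 ≈ 6.454e+09 m = 6.454 Gm.
(b) e = (rₐ − rₚ) / (rₐ + rₚ) = (1.208e+10 − 8.274e+08) / (1.208e+10 + 8.274e+08) ≈ 0.8718.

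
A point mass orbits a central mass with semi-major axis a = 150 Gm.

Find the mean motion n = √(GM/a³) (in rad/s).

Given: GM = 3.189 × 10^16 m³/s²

Convert to SI: a = 150 Gm = 1.5e+11 m.
n = √(GM / a³).
n = √(3.189e+16 / (1.5e+11)³) rad/s ≈ 3.074e-09 rad/s.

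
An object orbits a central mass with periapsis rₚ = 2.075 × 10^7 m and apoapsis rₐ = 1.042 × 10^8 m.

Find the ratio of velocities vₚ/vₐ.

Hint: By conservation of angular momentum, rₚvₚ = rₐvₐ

Conservation of angular momentum gives rₚvₚ = rₐvₐ, so vₚ/vₐ = rₐ/rₚ.
vₚ/vₐ = 1.042e+08 / 2.075e+07 ≈ 5.022.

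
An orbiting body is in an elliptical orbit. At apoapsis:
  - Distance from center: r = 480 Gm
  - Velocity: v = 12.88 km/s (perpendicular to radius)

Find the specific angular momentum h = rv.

Convert to SI: r = 480 Gm = 4.8e+11 m; v = 12.88 km/s = 12880 m/s.
With v perpendicular to r, h = r · v.
h = 4.8e+11 · 12880 m²/s ≈ 6.182e+15 m²/s.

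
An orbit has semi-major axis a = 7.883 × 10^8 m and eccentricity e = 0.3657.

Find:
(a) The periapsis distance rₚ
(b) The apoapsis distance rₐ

(a) rₚ = a(1 − e) = 7.883e+08 · (1 − 0.3657) = 7.883e+08 · 0.6343 ≈ 5e+08 m = 5 × 10^8 m.
(b) rₐ = a(1 + e) = 7.883e+08 · (1 + 0.3657) = 7.883e+08 · 1.3657 ≈ 1.077e+09 m = 1.077 × 10^9 m.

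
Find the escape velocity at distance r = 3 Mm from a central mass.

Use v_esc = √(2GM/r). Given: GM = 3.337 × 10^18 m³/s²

Convert to SI: r = 3 Mm = 3e+06 m.
Escape velocity comes from setting total energy to zero: ½v² − GM/r = 0 ⇒ v_esc = √(2GM / r).
v_esc = √(2 · 3.337e+18 / 3e+06) m/s ≈ 1.492e+06 m/s = 1492 km/s.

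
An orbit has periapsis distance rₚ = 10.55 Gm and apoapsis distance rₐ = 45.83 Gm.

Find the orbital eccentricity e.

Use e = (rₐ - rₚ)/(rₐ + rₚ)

Convert to SI: rₚ = 10.55 Gm = 1.055e+10 m; rₐ = 45.83 Gm = 4.583e+10 m.
e = (rₐ − rₚ) / (rₐ + rₚ).
e = (4.583e+10 − 1.055e+10) / (4.583e+10 + 1.055e+10) = 3.528e+10 / 5.638e+10 ≈ 0.6258.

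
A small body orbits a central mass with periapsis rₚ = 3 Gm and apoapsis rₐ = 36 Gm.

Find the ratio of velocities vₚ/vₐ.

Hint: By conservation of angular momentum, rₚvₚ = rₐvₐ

Convert to SI: rₚ = 3 Gm = 3e+09 m; rₐ = 36 Gm = 3.6e+10 m.
Conservation of angular momentum gives rₚvₚ = rₐvₐ, so vₚ/vₐ = rₐ/rₚ.
vₚ/vₐ = 3.6e+10 / 3e+09 ≈ 12.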